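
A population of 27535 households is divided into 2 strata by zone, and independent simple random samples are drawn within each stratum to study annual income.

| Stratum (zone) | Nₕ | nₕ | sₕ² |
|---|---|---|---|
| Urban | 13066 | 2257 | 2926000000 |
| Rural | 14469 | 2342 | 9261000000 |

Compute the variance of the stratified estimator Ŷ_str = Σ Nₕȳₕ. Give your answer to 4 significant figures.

8.769 × 10^14

Var(Ŷ_str) = Σₕ Nₕ²(1 − fₕ)sₕ²/nₕ.
Urban: 13066²·(1 − 2257/13066)·2926000000/2257 = 1.8309266 × 10^14.
Rural: 14469²·(1 − 2342/14469)·9261000000/2342 = 6.9384568 × 10^14.
Sum = 8.7693834 × 10^14.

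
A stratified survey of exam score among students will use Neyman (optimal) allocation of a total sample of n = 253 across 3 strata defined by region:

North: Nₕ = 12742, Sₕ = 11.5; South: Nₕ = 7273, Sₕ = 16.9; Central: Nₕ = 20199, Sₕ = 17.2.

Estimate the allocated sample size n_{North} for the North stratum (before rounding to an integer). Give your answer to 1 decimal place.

Neyman allocation: nₕ = n·NₕSₕ / Σⱼ NⱼSⱼ.
Σ NⱼSⱼ = 12742·11.5 + 7273·16.9 + 20199·17.2 = 616869.5.
n_{North} = 253·12742·11.5 / 616869.5 = 60.1.

60.1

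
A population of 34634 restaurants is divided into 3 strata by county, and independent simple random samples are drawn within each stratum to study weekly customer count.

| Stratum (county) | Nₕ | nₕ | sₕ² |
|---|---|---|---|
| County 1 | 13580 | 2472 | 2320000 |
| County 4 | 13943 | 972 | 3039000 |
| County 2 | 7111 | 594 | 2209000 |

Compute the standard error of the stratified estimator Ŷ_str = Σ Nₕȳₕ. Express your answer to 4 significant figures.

937700

Var(Ŷ_str) = Σₕ Nₕ²(1 − fₕ)sₕ²/nₕ.
County 1: 13580²·(1 − 2472/13580)·2320000/2472 = 1.4157128 × 10^11.
County 4: 13943²·(1 − 972/13943)·3039000/972 = 5.6544989 × 10^11.
County 2: 7111²·(1 − 594/7111)·2209000/594 = 1.7234063 × 10^11.
Sum = 8.793618 × 10^11.
SE = √(8.793618 × 10^11) = 937700.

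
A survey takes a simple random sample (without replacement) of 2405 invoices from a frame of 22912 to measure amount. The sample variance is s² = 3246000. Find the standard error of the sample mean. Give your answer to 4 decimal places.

34.7565

Under SRS without replacement, Var(ȳ) = (1 − f)·s²/n with f = n/N = 2405/22912 = 0.10496683.
Var(ȳ) = (1 − 0.10496683)·3246000/2405 = 0.89503317·1349.6881 = 1208.0157.
SE(ȳ) = √(1208.0157) = 34.7565.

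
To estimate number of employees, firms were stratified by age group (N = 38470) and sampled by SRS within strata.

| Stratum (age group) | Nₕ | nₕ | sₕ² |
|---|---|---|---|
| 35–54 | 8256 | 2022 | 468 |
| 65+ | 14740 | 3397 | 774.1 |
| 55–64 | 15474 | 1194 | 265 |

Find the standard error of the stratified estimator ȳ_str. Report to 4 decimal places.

0.2587

Var(ȳ_str) = Σₕ Wₕ²(1 − fₕ)sₕ²/nₕ with Wₕ = Nₕ/N, N = 38470.
35–54: Wₕ = 0.21460879; term = 0.21460879²·(1 − 0.24491279)·468/2022 = 0.0080492759.
65+: Wₕ = 0.38315571; term = 0.38315571²·(1 − 0.23046133)·774.1/3397 = 0.025744387.
55–64: Wₕ = 0.40223551; term = 0.40223551²·(1 − 0.07716169)·265/1194 = 0.033138128.
Sum = 0.066931791.
SE = √(0.066931791) = 0.2587.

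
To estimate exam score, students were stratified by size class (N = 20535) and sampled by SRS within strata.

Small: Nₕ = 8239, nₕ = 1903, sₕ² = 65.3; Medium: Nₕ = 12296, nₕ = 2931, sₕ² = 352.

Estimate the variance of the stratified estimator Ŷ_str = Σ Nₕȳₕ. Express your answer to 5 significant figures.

1.5621 × 10^7

Var(Ŷ_str) = Σₕ Nₕ²(1 − fₕ)sₕ²/nₕ.
Small: 8239²·(1 − 1903/8239)·65.3/1903 = 1.7912824 × 10^6.
Medium: 12296²·(1 − 2931/12296)·352/2931 = 1.3829245 × 10^7.
Sum = 1.5620527 × 10^7.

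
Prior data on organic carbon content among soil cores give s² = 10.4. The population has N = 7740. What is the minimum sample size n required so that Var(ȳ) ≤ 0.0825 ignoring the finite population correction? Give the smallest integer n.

Without fpc, n₀ = s²/D = 10.4/0.0825 = 126.0606.
Rounding up, n = 127.

127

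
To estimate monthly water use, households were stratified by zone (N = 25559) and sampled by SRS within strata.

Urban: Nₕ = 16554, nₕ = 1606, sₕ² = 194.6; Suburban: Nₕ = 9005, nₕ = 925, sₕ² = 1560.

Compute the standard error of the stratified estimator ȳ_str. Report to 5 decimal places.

0.48347

Var(ȳ_str) = Σₕ Wₕ²(1 − fₕ)sₕ²/nₕ with Wₕ = Nₕ/N, N = 25559.
Urban: Wₕ = 0.64767792; term = 0.64767792²·(1 − 0.09701583)·194.6/1606 = 0.045898196.
Suburban: Wₕ = 0.35232208; term = 0.35232208²·(1 − 0.10272071)·1560/925 = 0.18784093.
Sum = 0.23373913.
SE = √(0.23373913) = 0.48347.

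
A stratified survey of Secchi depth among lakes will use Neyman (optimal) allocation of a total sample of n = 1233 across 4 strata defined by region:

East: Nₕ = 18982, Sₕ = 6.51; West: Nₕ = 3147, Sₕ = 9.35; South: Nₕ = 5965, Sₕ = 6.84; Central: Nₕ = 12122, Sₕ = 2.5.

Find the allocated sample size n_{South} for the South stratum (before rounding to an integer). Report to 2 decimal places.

Neyman allocation: nₕ = n·NₕSₕ / Σⱼ NⱼSⱼ.
Σ NⱼSⱼ = 18982·6.51 + 3147·9.35 + 5965·6.84 + 12122·2.5 = 224102.87.
n_{South} = 1233·5965·6.84 / 224102.87 = 224.48.

224.48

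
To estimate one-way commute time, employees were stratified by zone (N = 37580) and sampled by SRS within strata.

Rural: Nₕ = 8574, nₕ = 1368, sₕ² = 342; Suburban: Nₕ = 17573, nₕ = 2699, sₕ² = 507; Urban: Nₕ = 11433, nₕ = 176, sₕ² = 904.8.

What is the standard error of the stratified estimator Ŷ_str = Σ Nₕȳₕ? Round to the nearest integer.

26948

Var(Ŷ_str) = Σₕ Nₕ²(1 − fₕ)sₕ²/nₕ.
Rural: 8574²·(1 − 1368/8574)·342/1368 = 1.5446061 × 10^7.
Suburban: 17573²·(1 − 2699/17573)·507/2699 = 4.9099691 × 10^7.
Urban: 11433²·(1 − 176/11433)·904.8/176 = 6.6164159 × 10^8.
Sum = 7.2618734 × 10^8.
SE = √(7.2618734 × 10^8) = 26948.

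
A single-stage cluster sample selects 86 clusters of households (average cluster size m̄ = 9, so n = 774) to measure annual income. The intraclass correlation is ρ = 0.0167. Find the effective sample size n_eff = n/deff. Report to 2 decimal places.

682.78

deff = 1 + (9 − 1)·0.0167 = 1 + 0.1336 = 1.1336.
n_eff = 774 / 1.1336 = 682.78.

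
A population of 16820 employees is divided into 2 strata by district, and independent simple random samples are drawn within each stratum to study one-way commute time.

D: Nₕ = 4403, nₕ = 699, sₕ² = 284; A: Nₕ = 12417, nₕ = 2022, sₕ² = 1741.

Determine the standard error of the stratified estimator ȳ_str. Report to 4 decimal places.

0.6452

Var(ȳ_str) = Σₕ Wₕ²(1 − fₕ)sₕ²/nₕ with Wₕ = Nₕ/N, N = 16820.
D: Wₕ = 0.26177170; term = 0.26177170²·(1 − 0.15875539)·284/699 = 0.023421184.
A: Wₕ = 0.73822830; term = 0.73822830²·(1 − 0.16284127)·1741/2022 = 0.39283196.
Sum = 0.41625314.
SE = √(0.41625314) = 0.6452.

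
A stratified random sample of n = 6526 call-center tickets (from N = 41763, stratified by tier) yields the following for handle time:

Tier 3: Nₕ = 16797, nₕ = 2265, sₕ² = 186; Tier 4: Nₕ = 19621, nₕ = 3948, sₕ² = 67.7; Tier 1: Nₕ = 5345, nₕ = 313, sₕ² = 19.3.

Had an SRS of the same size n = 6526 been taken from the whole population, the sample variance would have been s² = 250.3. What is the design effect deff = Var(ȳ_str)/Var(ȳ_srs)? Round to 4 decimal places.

0.4780

Var(ȳ_str) = Σ Wₕ²(1−fₕ)sₕ²/nₕ with Wₕ = Nₕ/41763:
  Tier 3: (16797/41763)²·(1−2265/16797)·186/2265 = 0.011492605
  Tier 4: (19621/41763)²·(1−3948/19621)·67.7/3948 = 0.0030234405
  Tier 1: (5345/41763)²·(1−313/5345)·19.3/313 = 9.5086298 × 10^-4
  → Var(ȳ_str) = 0.015466908.
Var(ȳ_srs) = (1 − 6526/41763)·250.3/6526 = 0.032360932.
deff = 0.015466908 / 0.032360932 = 0.4780.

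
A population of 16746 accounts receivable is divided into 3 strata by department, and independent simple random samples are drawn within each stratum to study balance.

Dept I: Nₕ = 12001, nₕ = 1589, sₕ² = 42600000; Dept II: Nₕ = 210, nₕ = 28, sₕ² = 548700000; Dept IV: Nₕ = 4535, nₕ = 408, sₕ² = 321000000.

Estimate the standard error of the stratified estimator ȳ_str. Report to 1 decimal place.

Var(ȳ_str) = Σₕ Wₕ²(1 − fₕ)sₕ²/nₕ with Wₕ = Nₕ/N, N = 16746.
Dept I: Wₕ = 0.71664875; term = 0.71664875²·(1 − 0.13240563)·42600000/1589 = 11945.797.
Dept II: Wₕ = 0.01254031; term = 0.01254031²·(1 − 0.13333333)·548700000/28 = 2670.825.
Dept IV: Wₕ = 0.27081094; term = 0.27081094²·(1 − 0.08996692)·321000000/408 = 52509.086.
Sum = 67125.708.
SE = √(67125.708) = 259.1.

259.1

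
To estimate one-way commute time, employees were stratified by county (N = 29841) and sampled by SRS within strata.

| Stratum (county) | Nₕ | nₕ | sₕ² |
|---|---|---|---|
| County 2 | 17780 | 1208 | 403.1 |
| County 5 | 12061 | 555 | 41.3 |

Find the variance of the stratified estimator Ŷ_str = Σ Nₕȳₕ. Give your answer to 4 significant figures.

1.086 × 10^8

Var(Ŷ_str) = Σₕ Nₕ²(1 − fₕ)sₕ²/nₕ.
County 2: 17780²·(1 − 1208/17780)·403.1/1208 = 9.8322417 × 10^7.
County 5: 12061²·(1 − 555/12061)·41.3/555 = 1.0326776 × 10^7.
Sum = 1.0864919 × 10^8.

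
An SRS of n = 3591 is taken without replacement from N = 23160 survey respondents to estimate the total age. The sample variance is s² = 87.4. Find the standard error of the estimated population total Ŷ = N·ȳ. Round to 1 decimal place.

Var(Ŷ) = N²·Var(ȳ) = N²·(1 − n/N)·s²/n.
f = 3591/23160 = 0.15505181; Var(ȳ) = 0.84494819·87.4/3591 = 0.020564876.
Var(Ŷ) = 23160² · 0.020564876 = 1.1030703 × 10^7.
SE(Ŷ) = √(1.1030703 × 10^7) = 3321.3.

3321.3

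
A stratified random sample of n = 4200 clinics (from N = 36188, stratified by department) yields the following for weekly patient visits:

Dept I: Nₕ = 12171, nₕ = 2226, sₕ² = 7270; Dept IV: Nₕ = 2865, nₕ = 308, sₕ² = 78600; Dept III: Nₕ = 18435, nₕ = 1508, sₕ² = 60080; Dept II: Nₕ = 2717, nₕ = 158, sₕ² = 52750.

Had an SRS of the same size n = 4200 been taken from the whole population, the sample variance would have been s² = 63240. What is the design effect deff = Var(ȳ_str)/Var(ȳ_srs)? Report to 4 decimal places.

0.9764

Var(ȳ_str) = Σ Wₕ²(1−fₕ)sₕ²/nₕ with Wₕ = Nₕ/36188:
  Dept I: (12171/36188)²·(1−2226/12171)·7270/2226 = 0.30186387
  Dept IV: (2865/36188)²·(1−308/2865)·78600/308 = 1.427572
  Dept III: (18435/36188)²·(1−1508/18435)·60080/1508 = 9.4934169
  Dept II: (2717/36188)²·(1−158/2717)·52750/158 = 1.7725404
  → Var(ȳ_str) = 12.995393.
Var(ȳ_srs) = (1 − 4200/36188)·63240/4200 = 13.309602.
deff = 12.995393 / 13.309602 = 0.9764.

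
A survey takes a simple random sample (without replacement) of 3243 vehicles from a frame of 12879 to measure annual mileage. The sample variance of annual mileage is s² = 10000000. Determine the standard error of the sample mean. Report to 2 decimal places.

48.03

Under SRS without replacement, Var(ȳ) = (1 − f)·s²/n with f = n/N = 3243/12879 = 0.25180526.
Var(ȳ) = (1 − 0.25180526)·10000000/3243 = 0.74819474·3083.5646 = 2307.1068.
SE(ȳ) = √(2307.1068) = 48.03.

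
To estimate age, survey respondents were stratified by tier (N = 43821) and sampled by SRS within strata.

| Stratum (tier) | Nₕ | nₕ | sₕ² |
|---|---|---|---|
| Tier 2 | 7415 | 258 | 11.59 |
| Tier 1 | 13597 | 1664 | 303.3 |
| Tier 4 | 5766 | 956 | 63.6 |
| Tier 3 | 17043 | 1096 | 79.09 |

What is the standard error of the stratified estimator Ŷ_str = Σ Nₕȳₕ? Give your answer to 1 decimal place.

7308.6

Var(Ŷ_str) = Σₕ Nₕ²(1 − fₕ)sₕ²/nₕ.
Tier 2: 7415²·(1 − 258/7415)·11.59/258 = 2.3839981 × 10^6.
Tier 1: 13597²·(1 − 1664/13597)·303.3/1664 = 2.957412 × 10^7.
Tier 4: 5766²·(1 − 956/5766)·63.6/956 = 1.8450959 × 10^6.
Tier 3: 17043²·(1 − 1096/17043)·79.09/1096 = 1.961264 × 10^7.
Sum = 5.3415854 × 10^7.
SE = √(5.3415854 × 10^7) = 7308.6.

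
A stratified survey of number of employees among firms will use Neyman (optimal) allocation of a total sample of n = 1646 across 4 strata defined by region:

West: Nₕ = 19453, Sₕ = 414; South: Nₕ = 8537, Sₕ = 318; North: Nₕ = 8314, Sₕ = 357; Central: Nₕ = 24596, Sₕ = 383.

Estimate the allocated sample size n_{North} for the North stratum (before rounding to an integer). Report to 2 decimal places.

210.98

Neyman allocation: nₕ = n·NₕSₕ / Σⱼ NⱼSⱼ.
Σ NⱼSⱼ = 19453·414 + 8537·318 + 8314·357 + 24596·383 = 2.3156674 × 10^7.
n_{North} = 1646·8314·357 / (2.3156674 × 10^7) = 210.98.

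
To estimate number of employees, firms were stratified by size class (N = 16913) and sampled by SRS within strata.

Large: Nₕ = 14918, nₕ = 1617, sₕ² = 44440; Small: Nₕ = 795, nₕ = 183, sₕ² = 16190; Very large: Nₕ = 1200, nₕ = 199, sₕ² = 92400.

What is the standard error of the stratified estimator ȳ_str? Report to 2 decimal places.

4.60

Var(ȳ_str) = Σₕ Wₕ²(1 − fₕ)sₕ²/nₕ with Wₕ = Nₕ/N, N = 16913.
Large: Wₕ = 0.88204340; term = 0.88204340²·(1 − 0.10839255)·44440/1617 = 19.064158.
Small: Wₕ = 0.04700526; term = 0.04700526²·(1 − 0.23018868)·16190/183 = 0.150478.
Very large: Wₕ = 0.07095134; term = 0.07095134²·(1 − 0.16583333)·92400/199 = 1.9498128.
Sum = 21.164449.
SE = √(21.164449) = 4.60.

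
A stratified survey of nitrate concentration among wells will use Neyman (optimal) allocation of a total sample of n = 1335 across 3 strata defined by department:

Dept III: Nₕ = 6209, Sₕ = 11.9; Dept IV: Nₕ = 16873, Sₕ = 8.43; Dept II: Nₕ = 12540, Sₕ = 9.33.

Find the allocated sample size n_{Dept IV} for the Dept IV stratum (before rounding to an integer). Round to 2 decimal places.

Neyman allocation: nₕ = n·NₕSₕ / Σⱼ NⱼSⱼ.
Σ NⱼSⱼ = 6209·11.9 + 16873·8.43 + 12540·9.33 = 333124.69.
n_{Dept IV} = 1335·16873·8.43 / 333124.69 = 570.03.

570.03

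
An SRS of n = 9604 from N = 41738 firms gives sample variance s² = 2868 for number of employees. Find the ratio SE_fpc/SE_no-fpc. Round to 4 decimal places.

0.8774

f = n/N = 9604/41738 = 0.23010207.
SE_no-fpc = √(s²/n) = 0.54646644; SE_fpc = √((1−f)s²/n) = 0.47949058.
Ratio = √(1−f) = 0.87743828.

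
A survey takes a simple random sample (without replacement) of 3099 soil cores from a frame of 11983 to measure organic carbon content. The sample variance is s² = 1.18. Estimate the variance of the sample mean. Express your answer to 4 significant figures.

Under SRS without replacement, Var(ȳ) = (1 − f)·s²/n with f = n/N = 3099/11983 = 0.25861637.
Var(ȳ) = (1 − 0.25861637)·1.18/3099 = 0.74138363·3.8076799 × 10^-4 = 2.8229515 × 10^-4.

2.823 × 10^-4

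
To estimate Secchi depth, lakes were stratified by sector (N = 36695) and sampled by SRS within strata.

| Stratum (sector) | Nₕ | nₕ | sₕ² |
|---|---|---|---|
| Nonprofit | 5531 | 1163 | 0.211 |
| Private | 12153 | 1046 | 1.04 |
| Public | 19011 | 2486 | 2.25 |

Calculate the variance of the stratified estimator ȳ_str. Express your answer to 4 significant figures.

Var(ȳ_str) = Σₕ Wₕ²(1 − fₕ)sₕ²/nₕ with Wₕ = Nₕ/N, N = 36695.
Nonprofit: Wₕ = 0.15072898; term = 0.15072898²·(1 − 0.21026939)·0.211/1163 = 3.2551818 × 10^-6.
Private: Wₕ = 0.33118954; term = 0.33118954²·(1 − 0.08606928)·1.04/1046 = 9.9670845 × 10^-5.
Public: Wₕ = 0.51808148; term = 0.51808148²·(1 − 0.13076640)·2.25/2486 = 2.1116116 × 10^-4.
Sum = 3.1408719 × 10^-4.

3.141 × 10^-4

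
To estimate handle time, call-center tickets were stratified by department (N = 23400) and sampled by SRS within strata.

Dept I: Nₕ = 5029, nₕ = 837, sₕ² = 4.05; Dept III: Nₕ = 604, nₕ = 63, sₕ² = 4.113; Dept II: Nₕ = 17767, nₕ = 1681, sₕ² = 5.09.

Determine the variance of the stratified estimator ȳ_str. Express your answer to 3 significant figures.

Var(ȳ_str) = Σₕ Wₕ²(1 − fₕ)sₕ²/nₕ with Wₕ = Nₕ/N, N = 23400.
Dept I: Wₕ = 0.21491453; term = 0.21491453²·(1 − 0.16643468)·4.05/837 = 1.8629481 × 10^-4.
Dept III: Wₕ = 0.02581197; term = 0.02581197²·(1 − 0.10430464)·4.113/63 = 3.8960153 × 10^-5.
Dept II: Wₕ = 0.75927350; term = 0.75927350²·(1 − 0.09461361)·5.09/1681 = 0.0015804491.
Sum = 0.0018057041.

0.00181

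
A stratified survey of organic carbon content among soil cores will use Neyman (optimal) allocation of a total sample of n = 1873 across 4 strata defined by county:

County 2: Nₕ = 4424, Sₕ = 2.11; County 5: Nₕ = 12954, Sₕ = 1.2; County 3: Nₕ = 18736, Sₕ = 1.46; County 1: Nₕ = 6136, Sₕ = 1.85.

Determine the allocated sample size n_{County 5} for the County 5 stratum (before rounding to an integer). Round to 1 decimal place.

Neyman allocation: nₕ = n·NₕSₕ / Σⱼ NⱼSⱼ.
Σ NⱼSⱼ = 4424·2.11 + 12954·1.2 + 18736·1.46 + 6136·1.85 = 63585.6.
n_{County 5} = 1873·12954·1.2 / 63585.6 = 457.9.

457.9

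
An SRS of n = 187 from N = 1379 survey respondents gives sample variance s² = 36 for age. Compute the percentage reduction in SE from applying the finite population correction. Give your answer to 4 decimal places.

f = n/N = 187/1379 = 0.13560551.
SE_no-fpc = √(s²/n) = 0.43876345; SE_fpc = √((1−f)s²/n) = 0.40793075.
Ratio = √(1−f) = 0.92972818. Reduction = 100·(1 − 0.92972818) = 7.0272%.

7.0272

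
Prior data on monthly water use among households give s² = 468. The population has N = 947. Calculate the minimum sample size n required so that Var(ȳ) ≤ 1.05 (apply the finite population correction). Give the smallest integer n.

Without fpc, n₀ = s²/D = 468/1.05 = 445.7143.
With fpc, (1 − n/N)·s²/n ≤ D requires n ≥ n₀/(1 + n₀/N) = 445.7143/(1 + 445.7143/947) = 303.0711.
Rounding up, n = 304.

304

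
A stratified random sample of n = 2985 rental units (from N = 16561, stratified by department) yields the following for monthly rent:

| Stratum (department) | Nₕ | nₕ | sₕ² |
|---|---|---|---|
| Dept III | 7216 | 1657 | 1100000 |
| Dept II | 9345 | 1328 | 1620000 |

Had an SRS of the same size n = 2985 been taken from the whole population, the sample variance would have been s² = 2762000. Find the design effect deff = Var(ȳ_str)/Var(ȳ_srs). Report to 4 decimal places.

0.5673

Var(ȳ_str) = Σ Wₕ²(1−fₕ)sₕ²/nₕ with Wₕ = Nₕ/16561:
  Dept III: (7216/16561)²·(1−1657/7216)·1100000/1657 = 97.093523
  Dept II: (9345/16561)²·(1−1328/9345)·1620000/1328 = 333.22303
  → Var(ȳ_str) = 430.31655.
Var(ȳ_srs) = (1 − 2985/16561)·2762000/2985 = 758.51576.
deff = 430.31655 / 758.51576 = 0.5673.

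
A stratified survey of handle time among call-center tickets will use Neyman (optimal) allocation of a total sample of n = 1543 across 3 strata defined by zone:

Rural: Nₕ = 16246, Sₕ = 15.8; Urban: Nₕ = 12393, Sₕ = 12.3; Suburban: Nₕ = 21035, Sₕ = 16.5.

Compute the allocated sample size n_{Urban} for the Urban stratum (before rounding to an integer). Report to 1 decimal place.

Neyman allocation: nₕ = n·NₕSₕ / Σⱼ NⱼSⱼ.
Σ NⱼSⱼ = 16246·15.8 + 12393·12.3 + 21035·16.5 = 756198.2.
n_{Urban} = 1543·12393·12.3 / 756198.2 = 311.0.

311.0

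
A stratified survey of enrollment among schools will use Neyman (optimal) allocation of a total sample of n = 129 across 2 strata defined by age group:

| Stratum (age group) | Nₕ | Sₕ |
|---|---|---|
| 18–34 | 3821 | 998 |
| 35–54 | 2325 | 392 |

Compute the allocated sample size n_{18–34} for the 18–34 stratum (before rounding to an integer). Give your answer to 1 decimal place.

Neyman allocation: nₕ = n·NₕSₕ / Σⱼ NⱼSⱼ.
Σ NⱼSⱼ = 3821·998 + 2325·392 = 4.724758 × 10^6.
n_{18–34} = 129·3821·998 / (4.724758 × 10^6) = 104.1.

104.1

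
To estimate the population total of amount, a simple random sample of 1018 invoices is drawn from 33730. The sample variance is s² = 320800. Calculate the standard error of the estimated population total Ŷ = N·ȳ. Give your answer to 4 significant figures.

589700

Var(Ŷ) = N²·Var(ȳ) = N²·(1 − n/N)·s²/n.
f = 1018/33730 = 0.03018085; Var(ȳ) = 0.96981915·320800/1018 = 305.61688.
Var(Ŷ) = 33730² · 305.61688 = 3.4770427 × 10^11.
SE(Ŷ) = √(3.4770427 × 10^11) = 589700.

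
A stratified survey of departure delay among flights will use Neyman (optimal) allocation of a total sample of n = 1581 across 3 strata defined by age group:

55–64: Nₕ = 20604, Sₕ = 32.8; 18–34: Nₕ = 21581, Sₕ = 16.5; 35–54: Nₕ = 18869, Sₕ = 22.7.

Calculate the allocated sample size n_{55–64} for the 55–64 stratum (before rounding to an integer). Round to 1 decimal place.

Neyman allocation: nₕ = n·NₕSₕ / Σⱼ NⱼSⱼ.
Σ NⱼSⱼ = 20604·32.8 + 21581·16.5 + 18869·22.7 = 1.460224 × 10^6.
n_{55–64} = 1581·20604·32.8 / (1.460224 × 10^6) = 731.7.

731.7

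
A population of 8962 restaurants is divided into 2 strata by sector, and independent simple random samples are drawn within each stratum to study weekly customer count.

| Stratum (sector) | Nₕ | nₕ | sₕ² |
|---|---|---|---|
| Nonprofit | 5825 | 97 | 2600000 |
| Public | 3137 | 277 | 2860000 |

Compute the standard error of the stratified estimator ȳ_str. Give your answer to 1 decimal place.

Var(ȳ_str) = Σₕ Wₕ²(1 − fₕ)sₕ²/nₕ with Wₕ = Nₕ/N, N = 8962.
Nonprofit: Wₕ = 0.64996653; term = 0.64996653²·(1 − 0.01665236)·2600000/97 = 11135.012.
Public: Wₕ = 0.35003347; term = 0.35003347²·(1 − 0.08830092)·2860000/277 = 1153.3389.
Sum = 12288.351.
SE = √(12288.351) = 110.9.

110.9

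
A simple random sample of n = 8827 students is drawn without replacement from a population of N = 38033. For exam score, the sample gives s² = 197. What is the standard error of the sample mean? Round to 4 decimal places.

0.1309

Under SRS without replacement, Var(ȳ) = (1 − f)·s²/n with f = n/N = 8827/38033 = 0.23208792.
Var(ȳ) = (1 − 0.23208792)·197/8827 = 0.76791208·0.022317888 = 0.017138176.
SE(ȳ) = √(0.017138176) = 0.1309.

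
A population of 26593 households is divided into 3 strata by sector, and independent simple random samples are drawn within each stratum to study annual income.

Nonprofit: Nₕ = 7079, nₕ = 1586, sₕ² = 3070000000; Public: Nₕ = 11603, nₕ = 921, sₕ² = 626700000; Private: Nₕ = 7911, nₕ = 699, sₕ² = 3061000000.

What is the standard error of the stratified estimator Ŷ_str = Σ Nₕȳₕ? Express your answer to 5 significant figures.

Var(Ŷ_str) = Σₕ Nₕ²(1 − fₕ)sₕ²/nₕ.
Nonprofit: 7079²·(1 − 1586/7079)·3070000000/1586 = 7.5269097 × 10^13.
Public: 11603²·(1 − 921/11603)·626700000/921 = 8.4337929 × 10^13.
Private: 7911²·(1 − 699/7911)·3061000000/699 = 2.4984649 × 10^14.
Sum = 4.0945352 × 10^14.
SE = √(4.0945352 × 10^14) = 2.0235 × 10^7.

2.0235 × 10^7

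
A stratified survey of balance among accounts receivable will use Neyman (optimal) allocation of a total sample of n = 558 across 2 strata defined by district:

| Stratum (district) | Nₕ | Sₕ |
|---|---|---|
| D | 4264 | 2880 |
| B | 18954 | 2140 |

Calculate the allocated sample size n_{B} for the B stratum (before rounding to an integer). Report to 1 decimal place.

428.3

Neyman allocation: nₕ = n·NₕSₕ / Σⱼ NⱼSⱼ.
Σ NⱼSⱼ = 4264·2880 + 18954·2140 = 5.284188 × 10^7.
n_{B} = 558·18954·2140 / (5.284188 × 10^7) = 428.3.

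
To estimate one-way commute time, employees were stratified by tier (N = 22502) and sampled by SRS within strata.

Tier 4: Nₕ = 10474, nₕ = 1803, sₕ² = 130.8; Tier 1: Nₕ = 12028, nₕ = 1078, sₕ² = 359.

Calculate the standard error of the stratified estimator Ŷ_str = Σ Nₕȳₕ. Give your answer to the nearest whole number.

7103

Var(Ŷ_str) = Σₕ Nₕ²(1 − fₕ)sₕ²/nₕ.
Tier 4: 10474²·(1 − 1803/10474)·130.8/1803 = 6.5886096 × 10^6.
Tier 1: 12028²·(1 − 1078/12028)·359/1078 = 4.3861474 × 10^7.
Sum = 5.0450084 × 10^7.
SE = √(5.0450084 × 10^7) = 7103.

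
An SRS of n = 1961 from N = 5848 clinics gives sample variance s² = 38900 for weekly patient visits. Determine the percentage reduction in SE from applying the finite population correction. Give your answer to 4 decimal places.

18.4726

f = n/N = 1961/5848 = 0.33532832.
SE_no-fpc = √(s²/n) = 4.4538543; SE_fpc = √((1−f)s²/n) = 3.6311116.
Ratio = √(1−f) = 0.81527399. Reduction = 100·(1 − 0.81527399) = 18.4726%.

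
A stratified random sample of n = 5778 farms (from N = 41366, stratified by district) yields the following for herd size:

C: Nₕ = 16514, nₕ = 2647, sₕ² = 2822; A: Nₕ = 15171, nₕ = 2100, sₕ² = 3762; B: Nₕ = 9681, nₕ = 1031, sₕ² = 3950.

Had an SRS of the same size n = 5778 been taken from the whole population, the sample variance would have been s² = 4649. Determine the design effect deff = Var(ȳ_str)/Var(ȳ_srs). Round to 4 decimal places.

0.7769

Var(ȳ_str) = Σ Wₕ²(1−fₕ)sₕ²/nₕ with Wₕ = Nₕ/41366:
  C: (16514/41366)²·(1−2647/16514)·2822/2647 = 0.14267596
  A: (15171/41366)²·(1−2100/15171)·3762/2100 = 0.20760388
  B: (9681/41366)²·(1−1031/9681)·3950/1031 = 0.18749414
  → Var(ȳ_str) = 0.53777398.
Var(ȳ_srs) = (1 − 5778/41366)·4649/5778 = 0.69221668.
deff = 0.53777398 / 0.69221668 = 0.7769.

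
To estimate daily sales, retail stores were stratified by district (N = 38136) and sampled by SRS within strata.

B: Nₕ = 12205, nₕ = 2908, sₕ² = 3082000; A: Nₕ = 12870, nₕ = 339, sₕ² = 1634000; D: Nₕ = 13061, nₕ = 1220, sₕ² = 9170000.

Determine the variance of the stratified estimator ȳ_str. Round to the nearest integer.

1416

Var(ȳ_str) = Σₕ Wₕ²(1 − fₕ)sₕ²/nₕ with Wₕ = Nₕ/N, N = 38136.
B: Wₕ = 0.32003881; term = 0.32003881²·(1 − 0.23826301)·3082000/2908 = 82.689158.
A: Wₕ = 0.33747640; term = 0.33747640²·(1 − 0.02634033)·1634000/339 = 534.49833.
D: Wₕ = 0.34248479; term = 0.34248479²·(1 − 0.09340786)·9170000/1220 = 799.28937.
Sum = 1416.4769.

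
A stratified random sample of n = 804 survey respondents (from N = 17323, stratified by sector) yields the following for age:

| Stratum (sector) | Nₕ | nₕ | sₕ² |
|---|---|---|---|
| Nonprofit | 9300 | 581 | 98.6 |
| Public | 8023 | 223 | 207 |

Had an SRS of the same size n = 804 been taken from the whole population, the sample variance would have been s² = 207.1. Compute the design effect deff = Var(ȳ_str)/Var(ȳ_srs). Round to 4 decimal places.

Var(ȳ_str) = Σ Wₕ²(1−fₕ)sₕ²/nₕ with Wₕ = Nₕ/17323:
  Nonprofit: (9300/17323)²·(1−581/9300)·98.6/581 = 0.045856848
  Public: (8023/17323)²·(1−223/8023)·207/223 = 0.19357562
  → Var(ȳ_str) = 0.23943247.
Var(ȳ_srs) = (1 − 804/17323)·207.1/804 = 0.24563186.
deff = 0.23943247 / 0.24563186 = 0.9748.

0.9748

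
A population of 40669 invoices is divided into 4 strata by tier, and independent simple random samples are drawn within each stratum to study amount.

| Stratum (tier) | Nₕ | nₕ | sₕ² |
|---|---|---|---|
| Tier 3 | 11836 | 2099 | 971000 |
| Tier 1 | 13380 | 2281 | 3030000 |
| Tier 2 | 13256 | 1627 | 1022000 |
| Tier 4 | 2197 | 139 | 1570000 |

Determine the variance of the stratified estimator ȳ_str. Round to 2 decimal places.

Var(ȳ_str) = Σₕ Wₕ²(1 − fₕ)sₕ²/nₕ with Wₕ = Nₕ/N, N = 40669.
Tier 3: Wₕ = 0.29103248; term = 0.29103248²·(1 − 0.17734032)·971000/2099 = 32.233683.
Tier 1: Wₕ = 0.32899752; term = 0.32899752²·(1 − 0.17047833)·3030000/2281 = 119.26975.
Tier 2: Wₕ = 0.32594851; term = 0.32594851²·(1 − 0.12273687)·1022000/1627 = 58.54519.
Tier 4: Wₕ = 0.05402149; term = 0.05402149²·(1 − 0.06326809)·1570000/139 = 30.876872.
Sum = 240.9255.

240.93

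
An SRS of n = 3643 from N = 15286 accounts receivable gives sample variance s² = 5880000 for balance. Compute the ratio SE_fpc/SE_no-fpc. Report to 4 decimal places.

f = n/N = 3643/15286 = 0.23832265.
SE_no-fpc = √(s²/n) = 40.175295; SE_fpc = √((1−f)s²/n) = 35.062639.
Ratio = √(1−f) = 0.87274129.

0.8727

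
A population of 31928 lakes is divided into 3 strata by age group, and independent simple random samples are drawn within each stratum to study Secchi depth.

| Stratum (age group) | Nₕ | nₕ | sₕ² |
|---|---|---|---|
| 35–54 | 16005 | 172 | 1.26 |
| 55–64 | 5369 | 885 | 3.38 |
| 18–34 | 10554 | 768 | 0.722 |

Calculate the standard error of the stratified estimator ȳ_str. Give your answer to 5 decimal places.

Var(ȳ_str) = Σₕ Wₕ²(1 − fₕ)sₕ²/nₕ with Wₕ = Nₕ/N, N = 31928.
35–54: Wₕ = 0.50128414; term = 0.50128414²·(1 − 0.01074664)·1.26/172 = 0.0018210319.
55–64: Wₕ = 0.16815961; term = 0.16815961²·(1 − 0.16483516)·3.38/885 = 9.0196359 × 10^-5.
18–34: Wₕ = 0.33055625; term = 0.33055625²·(1 − 0.07276862)·0.722/768 = 9.5247777 × 10^-5.
Sum = 0.002006476.
SE = √(0.002006476) = 0.04479.

0.04479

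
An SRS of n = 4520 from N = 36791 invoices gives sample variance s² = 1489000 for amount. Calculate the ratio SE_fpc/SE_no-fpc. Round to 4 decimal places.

0.9366

f = n/N = 4520/36791 = 0.12285613.
SE_no-fpc = √(s²/n) = 18.150063; SE_fpc = √((1−f)s²/n) = 16.998615.
Ratio = √(1−f) = 0.93655959.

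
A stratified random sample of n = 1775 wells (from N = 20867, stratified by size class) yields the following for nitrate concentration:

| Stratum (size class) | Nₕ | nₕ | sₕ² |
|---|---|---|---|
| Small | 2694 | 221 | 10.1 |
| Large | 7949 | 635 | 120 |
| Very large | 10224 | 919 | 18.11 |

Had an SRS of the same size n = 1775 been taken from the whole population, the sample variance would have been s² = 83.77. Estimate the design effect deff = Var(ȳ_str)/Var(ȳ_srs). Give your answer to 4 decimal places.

0.7003

Var(ȳ_str) = Σ Wₕ²(1−fₕ)sₕ²/nₕ with Wₕ = Nₕ/20867:
  Small: (2694/20867)²·(1−221/2694)·10.1/221 = 6.9924726 × 10^-4
  Large: (7949/20867)²·(1−635/7949)·120/635 = 0.02523219
  Very large: (10224/20867)²·(1−919/10224)·18.11/919 = 0.0043054656
  → Var(ȳ_str) = 0.030236903.
Var(ȳ_srs) = (1 − 1775/20867)·83.77/1775 = 0.043179894.
deff = 0.030236903 / 0.043179894 = 0.7003.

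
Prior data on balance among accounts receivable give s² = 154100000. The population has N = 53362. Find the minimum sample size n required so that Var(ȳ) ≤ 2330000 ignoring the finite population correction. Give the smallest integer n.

67

Without fpc, n₀ = s²/D = 154100000/2330000 = 66.1373.
Rounding up, n = 67.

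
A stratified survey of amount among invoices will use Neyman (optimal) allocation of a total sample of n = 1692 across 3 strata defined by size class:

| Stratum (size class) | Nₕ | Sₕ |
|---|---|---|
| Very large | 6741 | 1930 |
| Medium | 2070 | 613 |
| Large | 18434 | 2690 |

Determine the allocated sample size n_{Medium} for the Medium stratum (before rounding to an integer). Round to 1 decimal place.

Neyman allocation: nₕ = n·NₕSₕ / Σⱼ NⱼSⱼ.
Σ NⱼSⱼ = 6741·1930 + 2070·613 + 18434·2690 = 6.38665 × 10^7.
n_{Medium} = 1692·2070·613 / (6.38665 × 10^7) = 33.6.

33.6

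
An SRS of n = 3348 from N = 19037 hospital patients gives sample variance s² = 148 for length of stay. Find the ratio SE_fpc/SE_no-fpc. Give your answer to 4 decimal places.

0.9078

f = n/N = 3348/19037 = 0.17586805.
SE_no-fpc = √(s²/n) = 0.21025103; SE_fpc = √((1−f)s²/n) = 0.19086949.
Ratio = √(1−f) = 0.90781714.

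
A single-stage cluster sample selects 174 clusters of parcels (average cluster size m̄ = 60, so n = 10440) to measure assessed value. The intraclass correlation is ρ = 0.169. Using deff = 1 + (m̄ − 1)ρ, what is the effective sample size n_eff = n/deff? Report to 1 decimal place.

deff = 1 + (60 − 1)·0.169 = 1 + 9.971 = 10.971.
n_eff = 10440 / 10.971 = 951.6.

951.6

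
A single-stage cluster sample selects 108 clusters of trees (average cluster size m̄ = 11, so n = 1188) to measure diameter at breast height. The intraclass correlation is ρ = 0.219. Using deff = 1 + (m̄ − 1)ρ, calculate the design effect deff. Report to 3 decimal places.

3.190

deff = 1 + (11 − 1)·0.219 = 1 + 2.19 = 3.19.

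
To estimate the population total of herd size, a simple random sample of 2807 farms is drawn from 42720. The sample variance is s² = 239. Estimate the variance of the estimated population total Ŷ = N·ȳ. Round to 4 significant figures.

Var(Ŷ) = N²·Var(ȳ) = N²·(1 − n/N)·s²/n.
f = 2807/42720 = 0.06570693; Var(ȳ) = 0.93429307·239/2807 = 0.079549713.
Var(Ŷ) = 42720² · 0.079549713 = 1.451781 × 10^8.

1.452 × 10^8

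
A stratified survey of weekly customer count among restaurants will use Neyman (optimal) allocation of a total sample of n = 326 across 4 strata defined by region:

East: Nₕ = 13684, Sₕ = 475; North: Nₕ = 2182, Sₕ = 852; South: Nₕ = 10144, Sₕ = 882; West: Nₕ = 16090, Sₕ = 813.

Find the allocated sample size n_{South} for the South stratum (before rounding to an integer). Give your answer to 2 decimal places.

95.99

Neyman allocation: nₕ = n·NₕSₕ / Σⱼ NⱼSⱼ.
Σ NⱼSⱼ = 13684·475 + 2182·852 + 10144·882 + 16090·813 = 3.0387142 × 10^7.
n_{South} = 326·10144·882 / (3.0387142 × 10^7) = 95.99.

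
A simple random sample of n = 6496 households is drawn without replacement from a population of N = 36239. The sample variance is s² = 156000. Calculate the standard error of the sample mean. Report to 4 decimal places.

Under SRS without replacement, Var(ȳ) = (1 − f)·s²/n with f = n/N = 6496/36239 = 0.17925439.
Var(ȳ) = (1 − 0.17925439)·156000/6496 = 0.82074561·24.014778 = 19.710024.
SE(ȳ) = √(19.710024) = 4.4396.

4.4396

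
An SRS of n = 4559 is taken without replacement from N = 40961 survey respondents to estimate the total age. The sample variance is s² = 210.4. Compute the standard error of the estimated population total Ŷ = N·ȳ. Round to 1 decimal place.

Var(Ŷ) = N²·Var(ȳ) = N²·(1 − n/N)·s²/n.
f = 4559/40961 = 0.11130099; Var(ȳ) = 0.88869901·210.4/4559 = 0.041013878.
Var(Ŷ) = 40961² · 0.041013878 = 6.8813229 × 10^7.
SE(Ŷ) = √(6.8813229 × 10^7) = 8295.4.

8295.4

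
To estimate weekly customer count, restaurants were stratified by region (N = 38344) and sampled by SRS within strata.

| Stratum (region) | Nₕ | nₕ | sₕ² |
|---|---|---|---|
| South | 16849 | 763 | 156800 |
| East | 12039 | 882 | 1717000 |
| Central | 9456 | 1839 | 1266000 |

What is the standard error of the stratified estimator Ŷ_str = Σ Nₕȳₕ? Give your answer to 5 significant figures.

605610

Var(Ŷ_str) = Σₕ Nₕ²(1 − fₕ)sₕ²/nₕ.
South: 16849²·(1 − 763/16849)·156800/763 = 5.5698528 × 10^10.
East: 12039²·(1 − 882/12039)·1717000/882 = 2.6148065 × 10^11.
Central: 9456²·(1 − 1839/9456)·1266000/1839 = 4.958421 × 10^10.
Sum = 3.6676339 × 10^11.
SE = √(3.6676339 × 10^11) = 605610.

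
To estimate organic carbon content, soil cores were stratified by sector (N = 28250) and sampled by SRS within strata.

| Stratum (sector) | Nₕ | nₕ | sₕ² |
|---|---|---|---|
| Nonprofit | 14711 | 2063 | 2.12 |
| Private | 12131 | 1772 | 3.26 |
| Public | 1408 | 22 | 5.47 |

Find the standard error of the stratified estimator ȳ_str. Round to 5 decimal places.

Var(ȳ_str) = Σₕ Wₕ²(1 − fₕ)sₕ²/nₕ with Wₕ = Nₕ/N, N = 28250.
Nonprofit: Wₕ = 0.52074336; term = 0.52074336²·(1 − 0.14023520)·2.12/2063 = 2.3958729 × 10^-4.
Private: Wₕ = 0.42941593; term = 0.42941593²·(1 − 0.14607205)·3.26/1772 = 2.8968861 × 10^-4.
Public: Wₕ = 0.04984071; term = 0.04984071²·(1 − 0.01562500)·5.47/22 = 6.0798607 × 10^-4.
Sum = 0.001137262.
SE = √(0.001137262) = 0.03372.

0.03372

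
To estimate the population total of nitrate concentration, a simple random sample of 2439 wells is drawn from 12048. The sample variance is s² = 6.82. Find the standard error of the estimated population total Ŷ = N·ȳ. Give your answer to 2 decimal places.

Var(Ŷ) = N²·Var(ȳ) = N²·(1 − n/N)·s²/n.
f = 2439/12048 = 0.20244024; Var(ȳ) = 0.79755976·6.82/2439 = 0.0022301589.
Var(Ŷ) = 12048² · 0.0022301589 = 323717.16.
SE(Ŷ) = √(323717.16) = 568.96.

568.96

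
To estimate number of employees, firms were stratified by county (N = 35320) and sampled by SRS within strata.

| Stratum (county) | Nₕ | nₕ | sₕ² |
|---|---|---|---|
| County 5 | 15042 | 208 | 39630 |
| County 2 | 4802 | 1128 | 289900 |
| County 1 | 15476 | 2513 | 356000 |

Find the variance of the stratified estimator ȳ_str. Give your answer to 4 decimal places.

Var(ȳ_str) = Σₕ Wₕ²(1 − fₕ)sₕ²/nₕ with Wₕ = Nₕ/N, N = 35320.
County 5: Wₕ = 0.42587769; term = 0.42587769²·(1 − 0.01382795)·39630/208 = 34.078715.
County 2: Wₕ = 0.13595696; term = 0.13595696²·(1 − 0.23490212)·289900/1128 = 3.6346202.
County 1: Wₕ = 0.43816535; term = 0.43816535²·(1 − 0.16238046)·356000/2513 = 22.781397.
Sum = 60.494732.

60.4947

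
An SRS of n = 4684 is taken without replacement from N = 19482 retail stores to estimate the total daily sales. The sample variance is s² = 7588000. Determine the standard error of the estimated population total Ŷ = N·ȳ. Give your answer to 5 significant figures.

Var(Ŷ) = N²·Var(ȳ) = N²·(1 − n/N)·s²/n.
f = 4684/19482 = 0.24042706; Var(ȳ) = 0.75957294·7588000/4684 = 1230.4952.
Var(Ŷ) = 19482² · 1230.4952 = 4.6703239 × 10^11.
SE(Ŷ) = √(4.6703239 × 10^11) = 683400.

683400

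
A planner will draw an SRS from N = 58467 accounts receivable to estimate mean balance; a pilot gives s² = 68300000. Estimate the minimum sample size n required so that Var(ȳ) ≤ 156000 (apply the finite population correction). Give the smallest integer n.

435

Without fpc, n₀ = s²/D = 68300000/156000 = 437.8205.
With fpc, (1 − n/N)·s²/n ≤ D requires n ≥ n₀/(1 + n₀/N) = 437.8205/(1 + 437.8205/58467) = 434.5663.
Rounding up, n = 435.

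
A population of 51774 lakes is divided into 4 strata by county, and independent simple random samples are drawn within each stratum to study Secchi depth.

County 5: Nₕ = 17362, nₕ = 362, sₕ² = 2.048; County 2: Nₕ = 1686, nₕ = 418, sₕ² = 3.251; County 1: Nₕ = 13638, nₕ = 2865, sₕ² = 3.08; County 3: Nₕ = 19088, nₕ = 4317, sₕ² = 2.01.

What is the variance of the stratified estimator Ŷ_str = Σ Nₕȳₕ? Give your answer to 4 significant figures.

Var(Ŷ_str) = Σₕ Nₕ²(1 − fₕ)sₕ²/nₕ.
County 5: 17362²·(1 − 362/17362)·2.048/362 = 1.6698215 × 10^6.
County 2: 1686²·(1 − 418/1686)·3.251/418 = 16627.138.
County 1: 13638²·(1 − 2865/13638)·3.08/2865 = 157947.75.
County 3: 19088²·(1 − 4317/19088)·2.01/4317 = 131275.7.
Sum = 1.9756721 × 10^6.

1.976 × 10^6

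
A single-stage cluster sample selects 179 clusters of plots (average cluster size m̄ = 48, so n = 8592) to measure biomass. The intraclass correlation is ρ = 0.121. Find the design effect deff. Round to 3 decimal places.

deff = 1 + (48 − 1)·0.121 = 1 + 5.687 = 6.687.

6.687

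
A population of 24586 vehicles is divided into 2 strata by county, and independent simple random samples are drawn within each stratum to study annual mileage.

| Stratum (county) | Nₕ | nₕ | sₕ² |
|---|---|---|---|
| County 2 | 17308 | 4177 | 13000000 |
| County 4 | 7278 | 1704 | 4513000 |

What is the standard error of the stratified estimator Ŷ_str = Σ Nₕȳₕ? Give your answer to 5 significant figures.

Var(Ŷ_str) = Σₕ Nₕ²(1 − fₕ)sₕ²/nₕ.
County 2: 17308²·(1 − 4177/17308)·13000000/4177 = 7.0733242 × 10^11.
County 4: 7278²·(1 − 1704/7278)·4513000/1704 = 1.0744217 × 10^11.
Sum = 8.1477459 × 10^11.
SE = √(8.1477459 × 10^11) = 902650.

902650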